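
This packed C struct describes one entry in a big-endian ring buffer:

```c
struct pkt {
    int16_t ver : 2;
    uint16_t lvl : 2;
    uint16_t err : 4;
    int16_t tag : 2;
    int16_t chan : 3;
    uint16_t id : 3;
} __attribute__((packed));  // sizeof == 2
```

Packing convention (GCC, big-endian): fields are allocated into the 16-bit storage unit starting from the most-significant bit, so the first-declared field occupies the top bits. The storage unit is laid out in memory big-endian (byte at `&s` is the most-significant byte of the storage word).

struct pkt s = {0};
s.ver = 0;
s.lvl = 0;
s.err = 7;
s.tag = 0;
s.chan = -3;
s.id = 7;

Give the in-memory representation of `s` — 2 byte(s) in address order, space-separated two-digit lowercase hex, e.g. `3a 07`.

07 2f

[14+:2] ver=0 & 0x3 = 0x0; word=0x0000
[12+:2] lvl=0 & 0x3 = 0x0; word=0x0000
[8+:4] err=7 & 0xf = 0x7; word=0x0700
[6+:2] tag=0 & 0x3 = 0x0; word=0x0700
[3+:3] chan=-3 & 0x7 = 0x5; word=0x0728
[0+:3] id=7 & 0x7 = 0x7; word=0x072f
word = 0x072f → big-endian bytes:
  [0]=0x07  [1]=0x2f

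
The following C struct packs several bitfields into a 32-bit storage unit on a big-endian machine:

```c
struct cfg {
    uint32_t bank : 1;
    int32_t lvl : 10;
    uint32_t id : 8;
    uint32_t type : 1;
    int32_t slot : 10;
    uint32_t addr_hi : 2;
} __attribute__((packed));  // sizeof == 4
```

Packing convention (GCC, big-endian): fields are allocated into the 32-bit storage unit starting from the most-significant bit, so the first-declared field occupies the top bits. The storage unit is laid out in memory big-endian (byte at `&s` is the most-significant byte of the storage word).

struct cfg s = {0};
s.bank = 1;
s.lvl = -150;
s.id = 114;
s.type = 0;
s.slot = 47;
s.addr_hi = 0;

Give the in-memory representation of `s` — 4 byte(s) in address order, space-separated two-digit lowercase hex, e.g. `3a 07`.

[31+:1] bank=1 & 0x1 = 0x1; word=0x80000000
[21+:10] lvl=-150 & 0x3ff = 0x36a; word=0xed400000
[13+:8] id=114 & 0xff = 0x72; word=0xed4e4000
[12+:1] type=0 & 0x1 = 0x0; word=0xed4e4000
[2+:10] slot=47 & 0x3ff = 0x2f; word=0xed4e40bc
[0+:2] addr_hi=0 & 0x3 = 0x0; word=0xed4e40bc
word = 0xed4e40bc → big-endian bytes:
  [0]=0xed  [1]=0x4e  [2]=0x40  [3]=0xbc

ed 4e 40 bc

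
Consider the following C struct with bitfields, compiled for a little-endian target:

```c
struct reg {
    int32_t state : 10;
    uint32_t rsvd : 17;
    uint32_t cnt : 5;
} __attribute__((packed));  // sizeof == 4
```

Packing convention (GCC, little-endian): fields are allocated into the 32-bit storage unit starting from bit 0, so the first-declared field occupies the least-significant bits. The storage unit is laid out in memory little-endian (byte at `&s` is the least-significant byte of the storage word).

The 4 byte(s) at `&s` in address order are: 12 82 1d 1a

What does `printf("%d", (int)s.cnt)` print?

[0]=0x12 [1]=0x82 [2]=0x1d [3]=0x1a (little-endian) → word 0x1a1d8212
state:10 @ bit 0 → (0x1a1d8212>>0)&0x3ff = 0x212
rsvd:17 @ bit 10 → (0x1a1d8212>>10)&0x1ffff = 0x8760
cnt:5 @ bit 27 → (0x1a1d8212>>27)&0x1f = 0x3  ←

3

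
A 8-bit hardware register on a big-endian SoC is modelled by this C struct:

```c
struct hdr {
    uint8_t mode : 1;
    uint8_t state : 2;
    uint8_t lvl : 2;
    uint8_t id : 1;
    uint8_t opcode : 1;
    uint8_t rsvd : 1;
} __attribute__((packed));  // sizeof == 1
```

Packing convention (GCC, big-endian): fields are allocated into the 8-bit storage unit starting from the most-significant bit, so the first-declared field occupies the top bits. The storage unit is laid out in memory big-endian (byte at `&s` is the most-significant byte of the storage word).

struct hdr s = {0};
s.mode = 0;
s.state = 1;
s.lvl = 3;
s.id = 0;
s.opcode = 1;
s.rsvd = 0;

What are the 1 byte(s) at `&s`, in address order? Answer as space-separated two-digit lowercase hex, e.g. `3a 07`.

3a

mode:1 = 0 → 0x0 << 7 → word 0x00
state:2 = 1 → 0x1 << 5 → word 0x20
lvl:2 = 3 → 0x3 << 3 → word 0x38
id:1 = 0 → 0x0 << 2 → word 0x38
opcode:1 = 1 → 0x1 << 1 → word 0x3a
rsvd:1 = 0 → 0x0 << 0 → word 0x3a
word = 0x3a → big-endian bytes:
  [0]=0x3a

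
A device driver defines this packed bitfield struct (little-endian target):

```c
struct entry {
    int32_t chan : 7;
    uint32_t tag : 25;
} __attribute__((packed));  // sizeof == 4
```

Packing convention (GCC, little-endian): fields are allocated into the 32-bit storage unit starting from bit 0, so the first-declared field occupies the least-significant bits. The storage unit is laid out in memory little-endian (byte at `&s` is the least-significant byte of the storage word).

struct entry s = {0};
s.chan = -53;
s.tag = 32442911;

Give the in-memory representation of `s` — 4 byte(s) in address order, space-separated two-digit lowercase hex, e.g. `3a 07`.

chan:7 = -53 → 0x4b << 0 → word 0x0000004b
tag:25 = 32442911 → 0x1ef0a1f << 7 → word 0xf7850fcb
word = 0xf7850fcb → little-endian bytes:
  [0]=0xcb  [1]=0x0f  [2]=0x85  [3]=0xf7

cb 0f 85 f7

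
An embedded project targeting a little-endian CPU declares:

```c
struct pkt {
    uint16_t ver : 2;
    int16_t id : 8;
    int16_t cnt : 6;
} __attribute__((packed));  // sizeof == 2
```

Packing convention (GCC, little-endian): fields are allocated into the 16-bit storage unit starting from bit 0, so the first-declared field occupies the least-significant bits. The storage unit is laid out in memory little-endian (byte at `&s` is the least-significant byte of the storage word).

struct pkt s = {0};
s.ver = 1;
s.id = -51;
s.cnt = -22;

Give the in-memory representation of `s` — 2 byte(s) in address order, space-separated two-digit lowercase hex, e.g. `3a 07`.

ver (2b) val=1 bits=0x1 at bit 0: 0x0001
id (8b) val=-51 bits=0xcd at bit 2: 0x0335
cnt (6b) val=-22 bits=0x2a at bit 10: 0xab35
word = 0xab35 → little-endian bytes:
  [0]=0x35  [1]=0xab

35 ab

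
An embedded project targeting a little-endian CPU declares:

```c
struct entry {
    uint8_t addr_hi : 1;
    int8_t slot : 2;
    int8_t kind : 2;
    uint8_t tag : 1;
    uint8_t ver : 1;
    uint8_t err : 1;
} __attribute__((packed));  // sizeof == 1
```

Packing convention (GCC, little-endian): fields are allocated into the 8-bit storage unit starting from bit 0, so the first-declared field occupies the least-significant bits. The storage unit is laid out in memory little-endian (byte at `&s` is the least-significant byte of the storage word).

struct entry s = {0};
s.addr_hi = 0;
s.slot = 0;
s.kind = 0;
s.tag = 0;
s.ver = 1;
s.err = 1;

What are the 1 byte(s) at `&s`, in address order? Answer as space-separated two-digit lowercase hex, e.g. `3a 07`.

addr_hi:1 = 0 → 0x0 << 0 → word 0x00
slot:2 = 0 → 0x0 << 1 → word 0x00
kind:2 = 0 → 0x0 << 3 → word 0x00
tag:1 = 0 → 0x0 << 5 → word 0x00
ver:1 = 1 → 0x1 << 6 → word 0x40
err:1 = 1 → 0x1 << 7 → word 0xc0
word = 0xc0 → little-endian bytes:
  [0]=0xc0

c0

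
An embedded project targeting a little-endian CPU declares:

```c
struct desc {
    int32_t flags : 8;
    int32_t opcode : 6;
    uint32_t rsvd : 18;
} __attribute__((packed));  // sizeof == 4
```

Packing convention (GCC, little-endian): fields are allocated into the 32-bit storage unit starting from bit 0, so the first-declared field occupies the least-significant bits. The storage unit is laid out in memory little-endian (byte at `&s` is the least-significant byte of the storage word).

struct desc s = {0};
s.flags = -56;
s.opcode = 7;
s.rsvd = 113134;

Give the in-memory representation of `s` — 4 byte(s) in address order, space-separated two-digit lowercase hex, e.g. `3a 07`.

c8 87 7b 6e

flags (8b) val=-56 bits=0xc8 at bit 0: 0x000000c8
opcode (6b) val=7 bits=0x7 at bit 8: 0x000007c8
rsvd (18b) val=113134 bits=0x1b9ee at bit 14: 0x6e7b87c8
word = 0x6e7b87c8 → little-endian bytes:
  [0]=0xc8  [1]=0x87  [2]=0x7b  [3]=0x6e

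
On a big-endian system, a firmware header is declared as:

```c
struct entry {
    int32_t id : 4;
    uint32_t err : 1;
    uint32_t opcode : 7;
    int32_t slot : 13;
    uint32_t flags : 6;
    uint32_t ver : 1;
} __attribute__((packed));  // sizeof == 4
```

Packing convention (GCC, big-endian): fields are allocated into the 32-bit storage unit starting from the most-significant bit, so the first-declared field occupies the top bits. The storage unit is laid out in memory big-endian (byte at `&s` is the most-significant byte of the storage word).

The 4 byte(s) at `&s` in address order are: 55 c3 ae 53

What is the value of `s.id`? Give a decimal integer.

[0]=0x55 [1]=0xc3 [2]=0xae [3]=0x53 (big-endian) → word 0x55c3ae53
id [28+:4] = (word>>28) & 0xf = 5  ←
err [27+:1] = (word>>27) & 0x1 = 0
opcode [20+:7] = (word>>20) & 0x7f = 92
slot [7+:13] = (word>>7) & 0x1fff = 1884
flags [1+:6] = (word>>1) & 0x3f = 41
ver [0+:1] = (word>>0) & 0x1 = 1
id signed 4b, MSB=0: value = 5

5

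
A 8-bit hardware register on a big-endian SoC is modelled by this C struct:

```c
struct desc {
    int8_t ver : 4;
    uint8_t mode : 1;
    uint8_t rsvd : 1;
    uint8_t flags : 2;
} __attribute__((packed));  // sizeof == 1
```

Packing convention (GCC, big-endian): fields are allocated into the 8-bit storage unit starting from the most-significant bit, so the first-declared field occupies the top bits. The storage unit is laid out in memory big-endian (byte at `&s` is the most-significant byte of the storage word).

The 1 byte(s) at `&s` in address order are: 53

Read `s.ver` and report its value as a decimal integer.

[0]=0x53 (big-endian) → word 0x53
ver:4 @ bit 4 → (0x53>>4)&0xf = 0x5  ←
mode:1 @ bit 3 → (0x53>>3)&0x1 = 0x0
rsvd:1 @ bit 2 → (0x53>>2)&0x1 = 0x0
flags:2 @ bit 0 → (0x53>>0)&0x3 = 0x3
ver signed 4b, MSB=0: value = 5

5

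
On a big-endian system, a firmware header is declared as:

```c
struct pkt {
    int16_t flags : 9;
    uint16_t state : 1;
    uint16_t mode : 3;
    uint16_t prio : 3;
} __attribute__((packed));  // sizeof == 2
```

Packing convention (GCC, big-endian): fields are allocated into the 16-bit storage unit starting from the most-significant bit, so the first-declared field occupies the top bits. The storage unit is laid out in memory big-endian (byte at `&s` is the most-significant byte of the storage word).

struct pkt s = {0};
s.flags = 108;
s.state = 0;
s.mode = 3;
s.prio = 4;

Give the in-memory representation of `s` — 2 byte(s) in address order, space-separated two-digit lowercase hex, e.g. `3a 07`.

[7+:9] flags=108 & 0x1ff = 0x6c; word=0x3600
[6+:1] state=0 & 0x1 = 0x0; word=0x3600
[3+:3] mode=3 & 0x7 = 0x3; word=0x3618
[0+:3] prio=4 & 0x7 = 0x4; word=0x361c
word = 0x361c → big-endian bytes:
  [0]=0x36  [1]=0x1c

36 1c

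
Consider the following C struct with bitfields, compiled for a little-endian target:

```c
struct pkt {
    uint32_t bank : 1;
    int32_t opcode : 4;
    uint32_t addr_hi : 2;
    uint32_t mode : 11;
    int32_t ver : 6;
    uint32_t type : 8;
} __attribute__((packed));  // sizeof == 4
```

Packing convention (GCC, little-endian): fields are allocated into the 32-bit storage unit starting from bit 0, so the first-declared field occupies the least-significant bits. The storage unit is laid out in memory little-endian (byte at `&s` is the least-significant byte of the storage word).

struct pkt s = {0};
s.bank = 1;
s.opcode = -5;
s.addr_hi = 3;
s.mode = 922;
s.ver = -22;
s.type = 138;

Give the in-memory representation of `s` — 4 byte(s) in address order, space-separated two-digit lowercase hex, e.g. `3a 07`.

bank (1b) val=1 bits=0x1 at bit 0: 0x00000001
opcode (4b) val=-5 bits=0xb at bit 1: 0x00000017
addr_hi (2b) val=3 bits=0x3 at bit 5: 0x00000077
mode (11b) val=922 bits=0x39a at bit 7: 0x0001cd77
ver (6b) val=-22 bits=0x2a at bit 18: 0x00a9cd77
type (8b) val=138 bits=0x8a at bit 24: 0x8aa9cd77
word = 0x8aa9cd77 → little-endian bytes:
  [0]=0x77  [1]=0xcd  [2]=0xa9  [3]=0x8a

77 cd a9 8a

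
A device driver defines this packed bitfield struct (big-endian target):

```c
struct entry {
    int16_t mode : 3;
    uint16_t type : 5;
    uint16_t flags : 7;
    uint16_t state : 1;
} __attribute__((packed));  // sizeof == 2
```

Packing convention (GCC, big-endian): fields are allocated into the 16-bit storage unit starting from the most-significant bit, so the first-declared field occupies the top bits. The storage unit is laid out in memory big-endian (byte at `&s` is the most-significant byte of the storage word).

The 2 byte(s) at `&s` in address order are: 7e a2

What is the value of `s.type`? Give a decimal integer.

[0]=0x7e [1]=0xa2 (big-endian) → word 0x7ea2
mode:3 @ bit 13 → (0x7ea2>>13)&0x7 = 0x3
type:5 @ bit 8 → (0x7ea2>>8)&0x1f = 0x1e  ←
flags:7 @ bit 1 → (0x7ea2>>1)&0x7f = 0x51
state:1 @ bit 0 → (0x7ea2>>0)&0x1 = 0x0

30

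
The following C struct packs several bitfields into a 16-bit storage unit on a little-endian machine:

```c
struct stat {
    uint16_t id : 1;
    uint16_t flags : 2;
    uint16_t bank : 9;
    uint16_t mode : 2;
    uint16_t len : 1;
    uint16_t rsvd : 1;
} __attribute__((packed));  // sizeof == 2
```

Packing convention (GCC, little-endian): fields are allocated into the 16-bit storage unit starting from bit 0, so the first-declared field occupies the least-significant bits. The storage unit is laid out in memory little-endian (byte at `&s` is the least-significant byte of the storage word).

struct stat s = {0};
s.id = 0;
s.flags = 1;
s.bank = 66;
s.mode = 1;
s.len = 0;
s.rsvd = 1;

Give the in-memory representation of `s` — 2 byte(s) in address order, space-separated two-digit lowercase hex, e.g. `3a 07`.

12 92

[0+:1] id=0 & 0x1 = 0x0; word=0x0000
[1+:2] flags=1 & 0x3 = 0x1; word=0x0002
[3+:9] bank=66 & 0x1ff = 0x42; word=0x0212
[12+:2] mode=1 & 0x3 = 0x1; word=0x1212
[14+:1] len=0 & 0x1 = 0x0; word=0x1212
[15+:1] rsvd=1 & 0x1 = 0x1; word=0x9212
word = 0x9212 → little-endian bytes:
  [0]=0x12  [1]=0x92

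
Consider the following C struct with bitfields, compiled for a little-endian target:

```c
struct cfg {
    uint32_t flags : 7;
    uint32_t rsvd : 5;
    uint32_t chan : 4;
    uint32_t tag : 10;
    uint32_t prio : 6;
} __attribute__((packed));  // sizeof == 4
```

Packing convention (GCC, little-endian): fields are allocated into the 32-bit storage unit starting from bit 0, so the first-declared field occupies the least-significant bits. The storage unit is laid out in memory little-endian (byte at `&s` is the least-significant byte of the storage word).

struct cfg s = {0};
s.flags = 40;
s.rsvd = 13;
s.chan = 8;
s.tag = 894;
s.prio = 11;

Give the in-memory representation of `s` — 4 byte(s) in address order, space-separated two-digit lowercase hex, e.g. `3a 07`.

a8 86 7e 2f

[0+:7] flags=40 & 0x7f = 0x28; word=0x00000028
[7+:5] rsvd=13 & 0x1f = 0xd; word=0x000006a8
[12+:4] chan=8 & 0xf = 0x8; word=0x000086a8
[16+:10] tag=894 & 0x3ff = 0x37e; word=0x037e86a8
[26+:6] prio=11 & 0x3f = 0xb; word=0x2f7e86a8
word = 0x2f7e86a8 → little-endian bytes:
  [0]=0xa8  [1]=0x86  [2]=0x7e  [3]=0x2f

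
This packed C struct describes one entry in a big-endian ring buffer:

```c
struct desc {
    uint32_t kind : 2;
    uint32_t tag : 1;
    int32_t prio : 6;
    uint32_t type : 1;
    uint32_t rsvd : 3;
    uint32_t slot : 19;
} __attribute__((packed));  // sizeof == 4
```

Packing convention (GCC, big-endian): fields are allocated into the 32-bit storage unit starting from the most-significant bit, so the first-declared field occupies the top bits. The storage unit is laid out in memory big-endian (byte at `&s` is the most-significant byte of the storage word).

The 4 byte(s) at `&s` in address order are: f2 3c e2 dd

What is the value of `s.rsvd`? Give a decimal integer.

[0]=0xf2 [1]=0x3c [2]=0xe2 [3]=0xdd (big-endian) → word 0xf23ce2dd
kind:2 @ bit 30 → (0xf23ce2dd>>30)&0x3 = 0x3
tag:1 @ bit 29 → (0xf23ce2dd>>29)&0x1 = 0x1
prio:6 @ bit 23 → (0xf23ce2dd>>23)&0x3f = 0x24
type:1 @ bit 22 → (0xf23ce2dd>>22)&0x1 = 0x0
rsvd:3 @ bit 19 → (0xf23ce2dd>>19)&0x7 = 0x7  ←
slot:19 @ bit 0 → (0xf23ce2dd>>0)&0x7ffff = 0x4e2dd

7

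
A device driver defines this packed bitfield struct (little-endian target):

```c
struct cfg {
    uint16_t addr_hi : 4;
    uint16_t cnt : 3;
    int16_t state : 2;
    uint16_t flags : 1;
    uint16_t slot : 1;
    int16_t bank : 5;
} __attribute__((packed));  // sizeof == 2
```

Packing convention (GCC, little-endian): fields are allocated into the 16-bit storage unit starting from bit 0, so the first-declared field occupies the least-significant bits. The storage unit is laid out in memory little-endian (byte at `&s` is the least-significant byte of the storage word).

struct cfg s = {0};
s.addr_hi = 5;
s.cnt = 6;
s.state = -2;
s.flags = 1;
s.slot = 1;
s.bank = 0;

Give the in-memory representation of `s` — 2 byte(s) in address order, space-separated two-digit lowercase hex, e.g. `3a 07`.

65 07

addr_hi (4b) val=5 bits=0x5 at bit 0: 0x0005
cnt (3b) val=6 bits=0x6 at bit 4: 0x0065
state (2b) val=-2 bits=0x2 at bit 7: 0x0165
flags (1b) val=1 bits=0x1 at bit 9: 0x0365
slot (1b) val=1 bits=0x1 at bit 10: 0x0765
bank (5b) val=0 bits=0x0 at bit 11: 0x0765
word = 0x0765 → little-endian bytes:
  [0]=0x65  [1]=0x07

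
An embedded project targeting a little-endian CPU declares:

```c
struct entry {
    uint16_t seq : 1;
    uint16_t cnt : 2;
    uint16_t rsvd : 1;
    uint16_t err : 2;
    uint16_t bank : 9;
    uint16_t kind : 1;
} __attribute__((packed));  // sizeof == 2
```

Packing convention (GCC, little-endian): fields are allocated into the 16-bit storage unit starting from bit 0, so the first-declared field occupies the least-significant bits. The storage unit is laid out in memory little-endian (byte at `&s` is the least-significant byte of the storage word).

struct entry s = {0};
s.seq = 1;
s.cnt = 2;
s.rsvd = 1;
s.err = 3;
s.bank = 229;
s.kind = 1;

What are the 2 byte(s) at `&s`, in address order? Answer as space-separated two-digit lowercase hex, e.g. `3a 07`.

7d b9

[0+:1] seq=1 & 0x1 = 0x1; word=0x0001
[1+:2] cnt=2 & 0x3 = 0x2; word=0x0005
[3+:1] rsvd=1 & 0x1 = 0x1; word=0x000d
[4+:2] err=3 & 0x3 = 0x3; word=0x003d
[6+:9] bank=229 & 0x1ff = 0xe5; word=0x397d
[15+:1] kind=1 & 0x1 = 0x1; word=0xb97d
word = 0xb97d → little-endian bytes:
  [0]=0x7d  [1]=0xb9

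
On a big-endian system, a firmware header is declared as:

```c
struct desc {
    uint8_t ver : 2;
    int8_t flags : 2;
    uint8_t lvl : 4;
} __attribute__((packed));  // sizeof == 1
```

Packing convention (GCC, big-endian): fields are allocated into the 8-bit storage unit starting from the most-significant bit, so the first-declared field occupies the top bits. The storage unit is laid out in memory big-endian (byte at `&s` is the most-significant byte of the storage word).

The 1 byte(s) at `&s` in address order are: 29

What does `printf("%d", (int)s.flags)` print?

-2

[0]=0x29 (big-endian) → word 0x29
ver:2 @ bit 6 → (0x29>>6)&0x3 = 0x0
flags:2 @ bit 4 → (0x29>>4)&0x3 = 0x2  ←
lvl:4 @ bit 0 → (0x29>>0)&0xf = 0x9
flags signed 2b, MSB=1: 2 - 4 = -2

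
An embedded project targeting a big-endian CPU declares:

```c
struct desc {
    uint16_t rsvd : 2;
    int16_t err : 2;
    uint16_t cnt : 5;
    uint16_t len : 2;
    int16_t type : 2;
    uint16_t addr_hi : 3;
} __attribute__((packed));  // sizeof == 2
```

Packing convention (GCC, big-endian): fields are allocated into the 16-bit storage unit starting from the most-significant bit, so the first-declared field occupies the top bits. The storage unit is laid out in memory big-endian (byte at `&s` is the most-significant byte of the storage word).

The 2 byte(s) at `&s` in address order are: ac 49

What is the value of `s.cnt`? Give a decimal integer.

[0]=0xac [1]=0x49 (big-endian) → word 0xac49
rsvd:2 @ bit 14 → (0xac49>>14)&0x3 = 0x2
err:2 @ bit 12 → (0xac49>>12)&0x3 = 0x2
cnt:5 @ bit 7 → (0xac49>>7)&0x1f = 0x18  ←
len:2 @ bit 5 → (0xac49>>5)&0x3 = 0x2
type:2 @ bit 3 → (0xac49>>3)&0x3 = 0x1
addr_hi:3 @ bit 0 → (0xac49>>0)&0x7 = 0x1

24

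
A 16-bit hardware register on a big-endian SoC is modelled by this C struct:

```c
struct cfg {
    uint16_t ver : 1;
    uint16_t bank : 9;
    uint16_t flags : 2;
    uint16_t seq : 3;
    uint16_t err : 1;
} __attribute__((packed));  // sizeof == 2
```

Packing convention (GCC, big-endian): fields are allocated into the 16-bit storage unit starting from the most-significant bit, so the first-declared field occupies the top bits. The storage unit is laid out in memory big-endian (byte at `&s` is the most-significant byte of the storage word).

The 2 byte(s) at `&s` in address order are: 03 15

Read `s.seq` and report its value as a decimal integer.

2

[0]=0x03 [1]=0x15 (big-endian) → word 0x0315
ver:1 @ bit 15 → (0x0315>>15)&0x1 = 0x0
bank:9 @ bit 6 → (0x0315>>6)&0x1ff = 0xc
flags:2 @ bit 4 → (0x0315>>4)&0x3 = 0x1
seq:3 @ bit 1 → (0x0315>>1)&0x7 = 0x2  ←
err:1 @ bit 0 → (0x0315>>0)&0x1 = 0x1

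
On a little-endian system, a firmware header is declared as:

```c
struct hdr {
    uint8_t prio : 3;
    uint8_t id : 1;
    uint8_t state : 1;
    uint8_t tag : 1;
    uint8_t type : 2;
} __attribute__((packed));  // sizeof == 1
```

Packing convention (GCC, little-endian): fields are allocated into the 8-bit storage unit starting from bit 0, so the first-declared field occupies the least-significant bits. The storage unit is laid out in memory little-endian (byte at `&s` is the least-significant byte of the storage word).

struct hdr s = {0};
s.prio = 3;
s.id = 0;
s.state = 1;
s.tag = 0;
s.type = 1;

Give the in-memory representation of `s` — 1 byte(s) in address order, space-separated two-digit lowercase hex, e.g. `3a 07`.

53

prio (3b) val=3 bits=0x3 at bit 0: 0x03
id (1b) val=0 bits=0x0 at bit 3: 0x03
state (1b) val=1 bits=0x1 at bit 4: 0x13
tag (1b) val=0 bits=0x0 at bit 5: 0x13
type (2b) val=1 bits=0x1 at bit 6: 0x53
word = 0x53 → little-endian bytes:
  [0]=0x53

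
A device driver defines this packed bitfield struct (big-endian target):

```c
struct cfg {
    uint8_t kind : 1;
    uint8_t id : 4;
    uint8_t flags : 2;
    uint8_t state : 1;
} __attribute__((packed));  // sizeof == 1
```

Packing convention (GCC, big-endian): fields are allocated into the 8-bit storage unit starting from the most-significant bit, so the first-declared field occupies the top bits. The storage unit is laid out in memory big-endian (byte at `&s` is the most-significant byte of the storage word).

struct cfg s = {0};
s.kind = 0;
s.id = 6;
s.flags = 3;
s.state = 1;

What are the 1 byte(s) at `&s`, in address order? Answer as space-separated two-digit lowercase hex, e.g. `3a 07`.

kind:1 = 0 → 0x0 << 7 → word 0x00
id:4 = 6 → 0x6 << 3 → word 0x30
flags:2 = 3 → 0x3 << 1 → word 0x36
state:1 = 1 → 0x1 << 0 → word 0x37
word = 0x37 → big-endian bytes:
  [0]=0x37

37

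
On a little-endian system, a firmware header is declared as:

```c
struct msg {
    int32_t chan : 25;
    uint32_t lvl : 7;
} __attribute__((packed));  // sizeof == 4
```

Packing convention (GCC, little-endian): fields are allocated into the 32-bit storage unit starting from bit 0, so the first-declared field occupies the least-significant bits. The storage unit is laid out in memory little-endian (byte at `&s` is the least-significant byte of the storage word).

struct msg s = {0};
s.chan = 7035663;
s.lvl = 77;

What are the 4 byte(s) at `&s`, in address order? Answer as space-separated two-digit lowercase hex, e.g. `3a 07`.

0f 5b 6b 9a

chan (25b) val=7035663 bits=0x6b5b0f at bit 0: 0x006b5b0f
lvl (7b) val=77 bits=0x4d at bit 25: 0x9a6b5b0f
word = 0x9a6b5b0f → little-endian bytes:
  [0]=0x0f  [1]=0x5b  [2]=0x6b  [3]=0x9a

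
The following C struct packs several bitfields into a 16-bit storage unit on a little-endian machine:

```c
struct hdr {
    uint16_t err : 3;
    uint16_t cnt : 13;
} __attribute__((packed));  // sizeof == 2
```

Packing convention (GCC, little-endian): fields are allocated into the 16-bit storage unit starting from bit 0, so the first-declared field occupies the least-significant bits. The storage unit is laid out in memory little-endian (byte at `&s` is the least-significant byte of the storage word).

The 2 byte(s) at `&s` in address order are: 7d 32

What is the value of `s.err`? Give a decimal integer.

5

[0]=0x7d [1]=0x32 (little-endian) → word 0x327d
err:3 @ bit 0 → (0x327d>>0)&0x7 = 0x5  ←
cnt:13 @ bit 3 → (0x327d>>3)&0x1fff = 0x64f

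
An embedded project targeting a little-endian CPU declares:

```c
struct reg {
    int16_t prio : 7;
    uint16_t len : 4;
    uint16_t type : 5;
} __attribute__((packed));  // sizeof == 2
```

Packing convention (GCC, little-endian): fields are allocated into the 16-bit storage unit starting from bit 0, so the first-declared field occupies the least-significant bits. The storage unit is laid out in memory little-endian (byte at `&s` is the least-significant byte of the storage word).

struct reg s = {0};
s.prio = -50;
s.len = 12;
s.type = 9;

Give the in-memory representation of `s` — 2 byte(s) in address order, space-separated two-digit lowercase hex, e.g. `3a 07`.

[0+:7] prio=-50 & 0x7f = 0x4e; word=0x004e
[7+:4] len=12 & 0xf = 0xc; word=0x064e
[11+:5] type=9 & 0x1f = 0x9; word=0x4e4e
word = 0x4e4e → little-endian bytes:
  [0]=0x4e  [1]=0x4e

4e 4e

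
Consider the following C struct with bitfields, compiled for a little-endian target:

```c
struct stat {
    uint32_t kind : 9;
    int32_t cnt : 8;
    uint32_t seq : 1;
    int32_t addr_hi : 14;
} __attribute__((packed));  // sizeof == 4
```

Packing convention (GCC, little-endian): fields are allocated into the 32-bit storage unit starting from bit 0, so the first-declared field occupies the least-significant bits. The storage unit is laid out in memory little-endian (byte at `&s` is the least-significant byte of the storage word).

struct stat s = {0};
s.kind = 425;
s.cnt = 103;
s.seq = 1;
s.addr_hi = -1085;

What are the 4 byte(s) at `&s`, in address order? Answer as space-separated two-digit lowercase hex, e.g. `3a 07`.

a9 cf 0e ef

[0+:9] kind=425 & 0x1ff = 0x1a9; word=0x000001a9
[9+:8] cnt=103 & 0xff = 0x67; word=0x0000cfa9
[17+:1] seq=1 & 0x1 = 0x1; word=0x0002cfa9
[18+:14] addr_hi=-1085 & 0x3fff = 0x3bc3; word=0xef0ecfa9
word = 0xef0ecfa9 → little-endian bytes:
  [0]=0xa9  [1]=0xcf  [2]=0x0e  [3]=0xef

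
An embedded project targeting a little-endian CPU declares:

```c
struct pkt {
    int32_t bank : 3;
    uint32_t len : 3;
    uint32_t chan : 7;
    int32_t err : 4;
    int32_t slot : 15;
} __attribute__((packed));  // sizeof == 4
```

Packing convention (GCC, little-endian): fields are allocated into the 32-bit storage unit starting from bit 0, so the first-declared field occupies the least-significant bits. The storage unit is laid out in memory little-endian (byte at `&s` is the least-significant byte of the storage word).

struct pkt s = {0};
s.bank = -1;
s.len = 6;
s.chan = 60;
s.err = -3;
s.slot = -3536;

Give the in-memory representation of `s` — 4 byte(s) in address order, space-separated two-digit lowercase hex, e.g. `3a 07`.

[0+:3] bank=-1 & 0x7 = 0x7; word=0x00000007
[3+:3] len=6 & 0x7 = 0x6; word=0x00000037
[6+:7] chan=60 & 0x7f = 0x3c; word=0x00000f37
[13+:4] err=-3 & 0xf = 0xd; word=0x0001af37
[17+:15] slot=-3536 & 0x7fff = 0x7230; word=0xe461af37
word = 0xe461af37 → little-endian bytes:
  [0]=0x37  [1]=0xaf  [2]=0x61  [3]=0xe4

37 af 61 e4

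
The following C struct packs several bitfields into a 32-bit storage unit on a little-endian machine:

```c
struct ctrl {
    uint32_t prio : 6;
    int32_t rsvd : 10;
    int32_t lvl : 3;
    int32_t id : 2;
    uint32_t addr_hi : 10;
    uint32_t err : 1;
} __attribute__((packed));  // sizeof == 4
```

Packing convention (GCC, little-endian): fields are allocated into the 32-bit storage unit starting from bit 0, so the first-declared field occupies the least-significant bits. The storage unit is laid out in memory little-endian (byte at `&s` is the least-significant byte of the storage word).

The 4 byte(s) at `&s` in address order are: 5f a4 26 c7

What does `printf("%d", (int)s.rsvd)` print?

[0]=0x5f [1]=0xa4 [2]=0x26 [3]=0xc7 (little-endian) → word 0xc726a45f
prio:6 @ bit 0 → (0xc726a45f>>0)&0x3f = 0x1f
rsvd:10 @ bit 6 → (0xc726a45f>>6)&0x3ff = 0x291  ←
lvl:3 @ bit 16 → (0xc726a45f>>16)&0x7 = 0x6
id:2 @ bit 19 → (0xc726a45f>>19)&0x3 = 0x0
addr_hi:10 @ bit 21 → (0xc726a45f>>21)&0x3ff = 0x239
err:1 @ bit 31 → (0xc726a45f>>31)&0x1 = 0x1
rsvd signed 10b, MSB=1: 657 - 1024 = -367

-367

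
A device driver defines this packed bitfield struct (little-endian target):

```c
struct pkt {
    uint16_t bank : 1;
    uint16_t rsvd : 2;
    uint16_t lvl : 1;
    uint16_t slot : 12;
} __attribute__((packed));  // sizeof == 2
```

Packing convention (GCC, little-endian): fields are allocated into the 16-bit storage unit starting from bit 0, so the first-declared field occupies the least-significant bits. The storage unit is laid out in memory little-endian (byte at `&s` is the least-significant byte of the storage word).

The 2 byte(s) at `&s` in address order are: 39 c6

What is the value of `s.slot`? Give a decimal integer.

3171

[0]=0x39 [1]=0xc6 (little-endian) → word 0xc639
bank:1 @ bit 0 → (0xc639>>0)&0x1 = 0x1
rsvd:2 @ bit 1 → (0xc639>>1)&0x3 = 0x0
lvl:1 @ bit 3 → (0xc639>>3)&0x1 = 0x1
slot:12 @ bit 4 → (0xc639>>4)&0xfff = 0xc63  ←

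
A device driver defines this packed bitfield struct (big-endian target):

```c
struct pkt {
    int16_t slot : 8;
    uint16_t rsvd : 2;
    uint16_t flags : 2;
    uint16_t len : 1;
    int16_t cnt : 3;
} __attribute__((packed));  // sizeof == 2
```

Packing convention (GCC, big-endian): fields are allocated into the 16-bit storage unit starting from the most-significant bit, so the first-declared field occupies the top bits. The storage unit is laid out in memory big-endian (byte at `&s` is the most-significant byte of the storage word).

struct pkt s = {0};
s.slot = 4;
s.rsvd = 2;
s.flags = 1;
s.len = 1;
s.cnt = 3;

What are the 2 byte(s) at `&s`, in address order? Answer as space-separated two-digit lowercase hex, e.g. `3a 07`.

04 9b

[8+:8] slot=4 & 0xff = 0x4; word=0x0400
[6+:2] rsvd=2 & 0x3 = 0x2; word=0x0480
[4+:2] flags=1 & 0x3 = 0x1; word=0x0490
[3+:1] len=1 & 0x1 = 0x1; word=0x0498
[0+:3] cnt=3 & 0x7 = 0x3; word=0x049b
word = 0x049b → big-endian bytes:
  [0]=0x04  [1]=0x9b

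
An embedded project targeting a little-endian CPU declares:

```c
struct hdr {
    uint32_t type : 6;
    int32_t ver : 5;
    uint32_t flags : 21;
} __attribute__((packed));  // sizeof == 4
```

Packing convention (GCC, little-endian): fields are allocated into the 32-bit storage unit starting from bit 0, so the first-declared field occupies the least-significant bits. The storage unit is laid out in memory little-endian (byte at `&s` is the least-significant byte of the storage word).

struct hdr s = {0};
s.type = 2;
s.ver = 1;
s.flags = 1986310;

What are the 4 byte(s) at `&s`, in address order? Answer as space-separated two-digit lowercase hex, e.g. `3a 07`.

42 30 78 f2

type (6b) val=2 bits=0x2 at bit 0: 0x00000002
ver (5b) val=1 bits=0x1 at bit 6: 0x00000042
flags (21b) val=1986310 bits=0x1e4f06 at bit 11: 0xf2783042
word = 0xf2783042 → little-endian bytes:
  [0]=0x42  [1]=0x30  [2]=0x78  [3]=0xf2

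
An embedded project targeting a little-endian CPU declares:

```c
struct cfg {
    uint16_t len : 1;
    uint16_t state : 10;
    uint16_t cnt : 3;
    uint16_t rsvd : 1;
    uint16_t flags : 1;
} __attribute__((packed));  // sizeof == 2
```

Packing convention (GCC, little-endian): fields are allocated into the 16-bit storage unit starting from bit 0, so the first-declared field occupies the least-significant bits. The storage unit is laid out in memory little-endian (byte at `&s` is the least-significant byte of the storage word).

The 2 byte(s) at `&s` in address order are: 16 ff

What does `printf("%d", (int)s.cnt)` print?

7

[0]=0x16 [1]=0xff (little-endian) → word 0xff16
len:1 @ bit 0 → (0xff16>>0)&0x1 = 0x0
state:10 @ bit 1 → (0xff16>>1)&0x3ff = 0x38b
cnt:3 @ bit 11 → (0xff16>>11)&0x7 = 0x7  ←
rsvd:1 @ bit 14 → (0xff16>>14)&0x1 = 0x1
flags:1 @ bit 15 → (0xff16>>15)&0x1 = 0x1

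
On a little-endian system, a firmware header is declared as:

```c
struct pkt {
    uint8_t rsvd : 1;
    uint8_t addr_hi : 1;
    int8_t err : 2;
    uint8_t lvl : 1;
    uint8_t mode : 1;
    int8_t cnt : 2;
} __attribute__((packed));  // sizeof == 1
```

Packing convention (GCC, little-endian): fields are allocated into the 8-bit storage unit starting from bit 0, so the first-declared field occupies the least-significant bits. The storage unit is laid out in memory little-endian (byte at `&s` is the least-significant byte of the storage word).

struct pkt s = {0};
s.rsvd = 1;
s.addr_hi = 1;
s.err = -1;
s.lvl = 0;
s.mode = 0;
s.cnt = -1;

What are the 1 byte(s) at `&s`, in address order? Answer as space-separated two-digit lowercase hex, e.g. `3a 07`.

rsvd:1 = 1 → 0x1 << 0 → word 0x01
addr_hi:1 = 1 → 0x1 << 1 → word 0x03
err:2 = -1 → 0x3 << 2 → word 0x0f
lvl:1 = 0 → 0x0 << 4 → word 0x0f
mode:1 = 0 → 0x0 << 5 → word 0x0f
cnt:2 = -1 → 0x3 << 6 → word 0xcf
word = 0xcf → little-endian bytes:
  [0]=0xcf

cf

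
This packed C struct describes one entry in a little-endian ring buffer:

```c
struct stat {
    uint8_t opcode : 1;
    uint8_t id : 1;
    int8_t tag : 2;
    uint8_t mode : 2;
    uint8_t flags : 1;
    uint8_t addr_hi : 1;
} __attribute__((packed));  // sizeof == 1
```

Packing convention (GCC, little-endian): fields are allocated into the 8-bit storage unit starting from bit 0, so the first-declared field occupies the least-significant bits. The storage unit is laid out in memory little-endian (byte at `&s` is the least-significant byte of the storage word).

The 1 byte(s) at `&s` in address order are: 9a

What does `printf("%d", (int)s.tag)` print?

[0]=0x9a (little-endian) → word 0x9a
opcode [0+:1] = (word>>0) & 0x1 = 0
id [1+:1] = (word>>1) & 0x1 = 1
tag [2+:2] = (word>>2) & 0x3 = 2  ←
mode [4+:2] = (word>>4) & 0x3 = 1
flags [6+:1] = (word>>6) & 0x1 = 0
addr_hi [7+:1] = (word>>7) & 0x1 = 1
tag signed 2b, MSB=1: 2 - 4 = -2

-2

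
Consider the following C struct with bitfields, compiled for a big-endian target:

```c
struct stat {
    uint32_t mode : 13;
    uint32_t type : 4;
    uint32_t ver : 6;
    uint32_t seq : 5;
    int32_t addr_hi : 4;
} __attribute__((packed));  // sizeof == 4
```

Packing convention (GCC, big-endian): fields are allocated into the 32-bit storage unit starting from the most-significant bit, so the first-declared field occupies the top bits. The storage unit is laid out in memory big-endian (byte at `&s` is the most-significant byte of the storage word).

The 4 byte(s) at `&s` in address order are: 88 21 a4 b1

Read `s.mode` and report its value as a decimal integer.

4356

[0]=0x88 [1]=0x21 [2]=0xa4 [3]=0xb1 (big-endian) → word 0x8821a4b1
mode [19+:13] = (word>>19) & 0x1fff = 4356  ←
type [15+:4] = (word>>15) & 0xf = 3
ver [9+:6] = (word>>9) & 0x3f = 18
seq [4+:5] = (word>>4) & 0x1f = 11
addr_hi [0+:4] = (word>>0) & 0xf = 1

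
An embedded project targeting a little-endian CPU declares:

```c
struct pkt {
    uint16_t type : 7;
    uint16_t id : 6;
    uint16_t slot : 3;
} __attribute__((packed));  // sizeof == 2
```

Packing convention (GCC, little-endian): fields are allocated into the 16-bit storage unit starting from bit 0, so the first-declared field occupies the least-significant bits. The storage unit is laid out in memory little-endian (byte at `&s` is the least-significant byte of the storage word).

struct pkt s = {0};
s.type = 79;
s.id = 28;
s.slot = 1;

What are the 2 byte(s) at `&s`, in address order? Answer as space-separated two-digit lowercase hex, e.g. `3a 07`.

type (7b) val=79 bits=0x4f at bit 0: 0x004f
id (6b) val=28 bits=0x1c at bit 7: 0x0e4f
slot (3b) val=1 bits=0x1 at bit 13: 0x2e4f
word = 0x2e4f → little-endian bytes:
  [0]=0x4f  [1]=0x2e

4f 2e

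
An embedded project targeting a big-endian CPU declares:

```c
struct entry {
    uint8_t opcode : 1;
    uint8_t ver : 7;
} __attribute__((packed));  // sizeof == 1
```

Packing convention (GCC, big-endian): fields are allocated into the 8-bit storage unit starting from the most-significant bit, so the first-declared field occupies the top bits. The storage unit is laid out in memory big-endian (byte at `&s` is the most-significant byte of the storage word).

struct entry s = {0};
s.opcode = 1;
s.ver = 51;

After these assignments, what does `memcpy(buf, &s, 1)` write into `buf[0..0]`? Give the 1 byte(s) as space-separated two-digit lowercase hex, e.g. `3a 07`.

opcode:1 = 1 → 0x1 << 7 → word 0x80
ver:7 = 51 → 0x33 << 0 → word 0xb3
word = 0xb3 → big-endian bytes:
  [0]=0xb3

b3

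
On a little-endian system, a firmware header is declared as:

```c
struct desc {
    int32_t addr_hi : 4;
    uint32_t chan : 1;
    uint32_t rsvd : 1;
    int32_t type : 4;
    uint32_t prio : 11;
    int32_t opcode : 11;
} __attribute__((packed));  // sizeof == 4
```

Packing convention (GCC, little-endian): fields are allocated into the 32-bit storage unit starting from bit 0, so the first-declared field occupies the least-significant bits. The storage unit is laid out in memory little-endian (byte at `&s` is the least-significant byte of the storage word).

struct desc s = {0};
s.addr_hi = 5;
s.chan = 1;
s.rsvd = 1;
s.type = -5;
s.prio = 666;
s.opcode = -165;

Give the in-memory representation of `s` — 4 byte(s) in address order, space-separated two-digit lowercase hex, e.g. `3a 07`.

[0+:4] addr_hi=5 & 0xf = 0x5; word=0x00000005
[4+:1] chan=1 & 0x1 = 0x1; word=0x00000015
[5+:1] rsvd=1 & 0x1 = 0x1; word=0x00000035
[6+:4] type=-5 & 0xf = 0xb; word=0x000002f5
[10+:11] prio=666 & 0x7ff = 0x29a; word=0x000a6af5
[21+:11] opcode=-165 & 0x7ff = 0x75b; word=0xeb6a6af5
word = 0xeb6a6af5 → little-endian bytes:
  [0]=0xf5  [1]=0x6a  [2]=0x6a  [3]=0xeb

f5 6a 6a eb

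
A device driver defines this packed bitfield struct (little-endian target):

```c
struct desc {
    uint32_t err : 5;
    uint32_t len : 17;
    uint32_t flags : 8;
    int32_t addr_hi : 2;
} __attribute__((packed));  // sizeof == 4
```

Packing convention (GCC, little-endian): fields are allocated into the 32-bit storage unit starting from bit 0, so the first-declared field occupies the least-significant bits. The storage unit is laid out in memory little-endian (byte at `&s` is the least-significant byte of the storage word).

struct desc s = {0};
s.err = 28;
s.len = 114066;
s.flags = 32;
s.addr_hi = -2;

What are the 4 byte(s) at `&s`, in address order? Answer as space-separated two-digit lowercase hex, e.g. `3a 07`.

err (5b) val=28 bits=0x1c at bit 0: 0x0000001c
len (17b) val=114066 bits=0x1bd92 at bit 5: 0x0037b25c
flags (8b) val=32 bits=0x20 at bit 22: 0x0837b25c
addr_hi (2b) val=-2 bits=0x2 at bit 30: 0x8837b25c
word = 0x8837b25c → little-endian bytes:
  [0]=0x5c  [1]=0xb2  [2]=0x37  [3]=0x88

5c b2 37 88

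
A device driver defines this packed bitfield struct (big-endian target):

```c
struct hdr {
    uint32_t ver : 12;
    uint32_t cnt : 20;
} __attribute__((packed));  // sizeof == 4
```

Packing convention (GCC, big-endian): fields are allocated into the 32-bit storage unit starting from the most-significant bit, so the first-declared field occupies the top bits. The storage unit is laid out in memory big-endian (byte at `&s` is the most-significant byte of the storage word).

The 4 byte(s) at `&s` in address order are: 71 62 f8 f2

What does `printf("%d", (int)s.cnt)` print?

[0]=0x71 [1]=0x62 [2]=0xf8 [3]=0xf2 (big-endian) → word 0x7162f8f2
ver [20+:12] = (word>>20) & 0xfff = 1814
cnt [0+:20] = (word>>0) & 0xfffff = 194802  ←

194802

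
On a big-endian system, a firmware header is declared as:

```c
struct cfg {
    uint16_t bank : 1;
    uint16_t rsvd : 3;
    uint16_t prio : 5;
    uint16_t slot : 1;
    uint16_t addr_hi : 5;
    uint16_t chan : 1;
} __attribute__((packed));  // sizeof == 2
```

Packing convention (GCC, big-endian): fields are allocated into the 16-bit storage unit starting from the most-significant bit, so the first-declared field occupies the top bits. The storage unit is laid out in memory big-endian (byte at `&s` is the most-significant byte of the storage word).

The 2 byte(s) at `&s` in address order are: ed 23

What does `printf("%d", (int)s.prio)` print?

[0]=0xed [1]=0x23 (big-endian) → word 0xed23
bank [15+:1] = (word>>15) & 0x1 = 1
rsvd [12+:3] = (word>>12) & 0x7 = 6
prio [7+:5] = (word>>7) & 0x1f = 26  ←
slot [6+:1] = (word>>6) & 0x1 = 0
addr_hi [1+:5] = (word>>1) & 0x1f = 17
chan [0+:1] = (word>>0) & 0x1 = 1

26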